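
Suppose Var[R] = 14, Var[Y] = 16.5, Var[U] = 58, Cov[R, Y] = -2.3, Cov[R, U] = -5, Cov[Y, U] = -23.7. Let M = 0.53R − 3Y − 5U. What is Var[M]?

Var[M] = 925.2466

Var[M] = a²·Var[R] + b²·Var[Y] + c²·Var[U] + 2ab·Cov[R, Y] + 2ac·Cov[R, U] + 2bc·Cov[Y, U], with a = 0.53, b = -3, c = -5.
= 3.9326 + 148.5 + 1450 + 7.314 + 26.5 + (-711)
= 925.2466.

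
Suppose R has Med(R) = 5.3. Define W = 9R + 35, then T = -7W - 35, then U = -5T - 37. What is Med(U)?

Med(U) = 3032.5

Med(W) = 9·5.3 + 35 = 82.7.
Med(T) = (-7)·82.7 + (-35) = -613.9.
Med(U) = (-5)·(-613.9) + (-37) = 3032.5.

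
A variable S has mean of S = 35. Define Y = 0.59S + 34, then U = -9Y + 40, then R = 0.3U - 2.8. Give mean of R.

mean of R = -138.355

mean of Y = 0.59·35 + 34 = 54.65.
mean of U = (-9)·54.65 + 40 = -451.85.
mean of R = 0.3·(-451.85) + (-2.8) = -138.355.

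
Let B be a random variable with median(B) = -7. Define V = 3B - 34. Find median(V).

median(V) = -55

A linear map preserves order up to sign, so median(V) = a·median(B) + b = 3·(-7) + (-34) = -55.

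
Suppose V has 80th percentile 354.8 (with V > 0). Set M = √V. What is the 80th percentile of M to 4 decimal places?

√V is increasing, so P_{80}(M) = g(P_{80}(V)) ≈ 18.8361.

80th percentile of M = 18.8361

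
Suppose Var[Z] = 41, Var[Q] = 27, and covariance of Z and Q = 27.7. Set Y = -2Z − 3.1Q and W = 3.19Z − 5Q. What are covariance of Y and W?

By bilinearity, covariance of Y and W = ac·Var[Z] + bd·Var[Q] + (ad+bc)·covariance of Z and Q, with a=-2, b=-3.1, c=3.19, d=-5.
ac·Var[Z] = (-2)·3.19·41 = -261.58
bd·Var[Q] = (-3.1)·(-5)·27 = 418.5
(ad+bc)·covariance of Z and Q = (0.111)·27.7 = 3.0747
covariance of Y and W = -261.58 + 418.5 + 3.0747 = 159.9947.

covariance of Y and W = 159.9947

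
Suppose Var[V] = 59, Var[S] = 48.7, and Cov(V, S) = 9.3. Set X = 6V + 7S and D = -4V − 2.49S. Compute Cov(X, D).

Cov(X, D) = -2664.183

By bilinearity, Cov(X, D) = ac·Var[V] + bd·Var[S] + (ad+bc)·Cov(V, S), with a=6, b=7, c=-4, d=-2.49.
ac·Var[V] = 6·(-4)·59 = -1416
bd·Var[S] = 7·(-2.49)·48.7 = -848.841
(ad+bc)·Cov(V, S) = (-42.94)·9.3 = -399.342
Cov(X, D) = -1416 + (-848.841) + (-399.342) = -2664.183.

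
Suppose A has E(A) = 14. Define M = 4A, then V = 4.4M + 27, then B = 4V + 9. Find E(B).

E(M) = 4·14 = 56.
E(V) = 4.4·56 + 27 = 273.4.
E(B) = 4·273.4 + 9 = 1102.6.

E(B) = 1102.6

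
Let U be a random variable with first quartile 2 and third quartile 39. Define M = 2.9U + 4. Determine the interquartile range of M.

IQR of U = Q3 − Q1 = 39 − 2 = 37.
Under M = aU + b, IQR(M) = |a|·IQR(U) = |2.9|·37 = 107.3 (shifts cancel; spread scales by |a|).

IQR(M) = 107.3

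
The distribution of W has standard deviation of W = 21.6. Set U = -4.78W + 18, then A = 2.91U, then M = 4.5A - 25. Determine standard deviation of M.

standard deviation of M = 1352.03256

standard deviation of U = |-4.78|·21.6 = 103.248.
standard deviation of A = |2.91|·103.248 = 300.45168.
standard deviation of M = |4.5|·300.45168 = 1352.03256.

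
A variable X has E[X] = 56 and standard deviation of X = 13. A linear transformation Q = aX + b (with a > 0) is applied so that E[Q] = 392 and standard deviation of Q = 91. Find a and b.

standard deviation of Q = a·standard deviation of X (a > 0), so a = 91/13 = 7.
E[Q] = a·E[X] + b, so b = 392 − 7·56 = 0.

a = 7, b = 0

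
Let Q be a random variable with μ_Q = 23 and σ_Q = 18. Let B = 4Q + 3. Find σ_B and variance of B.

B = 4Q + 3 is linear with a = 4, b = 3.
σ_B = |a|·σ_Q = |4|·18 = 72.
variance of Q = 18² = 324.
variance of B = a²·variance of Q = 4²·324 = 5184 (the additive constant 3 does not affect variance).

σ_B = 72, variance of B = 5184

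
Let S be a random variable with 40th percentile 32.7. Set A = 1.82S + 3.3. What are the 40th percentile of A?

Since a = 1.82 > 0 the transformation is increasing, so the 40th percentile of A = a·(P_{40} of S) + b = 1.82·32.7 + 3.3 = 62.814.

40th percentile of A = 62.814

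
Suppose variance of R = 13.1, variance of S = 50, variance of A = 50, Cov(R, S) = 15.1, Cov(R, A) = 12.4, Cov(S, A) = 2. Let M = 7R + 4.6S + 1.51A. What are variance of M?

variance of M = a²·variance of R + b²·variance of S + c²·variance of A + 2ab·Cov(R, S) + 2ac·Cov(R, A) + 2bc·Cov(S, A), with a = 7, b = 4.6, c = 1.51.
= 641.9 + 1058 + 114.005 + 972.44 + 262.136 + 27.784
= 3076.265.

variance of M = 3076.265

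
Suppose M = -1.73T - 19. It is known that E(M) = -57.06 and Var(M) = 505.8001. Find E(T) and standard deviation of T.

From M = -1.73T - 19: E(M) = a·E(T) + b, so E(T) = (E(M) − b)/a = (-57.06 − (-19))/(-1.73) = 22.
standard deviation of M = √505.8001 = 22.49.
standard deviation of M = |a|·standard deviation of T, so standard deviation of T = 22.49/|-1.73| = 13.

E(T) = 22, standard deviation of T = 13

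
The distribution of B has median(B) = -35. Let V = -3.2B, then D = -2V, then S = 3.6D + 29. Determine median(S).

median(V) = (-3.2)·(-35) = 112.
median(D) = (-2)·112 = -224.
median(S) = 3.6·(-224) + 29 = -777.4.

median(S) = -777.4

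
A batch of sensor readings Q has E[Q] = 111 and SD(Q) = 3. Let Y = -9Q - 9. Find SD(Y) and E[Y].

SD(Y) = 27, E[Y] = -1008

Y = -9Q - 9 is linear with a = -9, b = -9.
SD(Y) = |a|·SD(Q) = |-9|·3 = 27.
E[Y] = a·E[Q] + b = (-9)·111 + (-9) = -1008.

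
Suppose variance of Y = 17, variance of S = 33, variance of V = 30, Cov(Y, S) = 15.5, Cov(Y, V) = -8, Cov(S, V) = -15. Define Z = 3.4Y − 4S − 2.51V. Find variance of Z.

variance of Z = 327.267

variance of Z = a²·variance of Y + b²·variance of S + c²·variance of V + 2ab·Cov(Y, S) + 2ac·Cov(Y, V) + 2bc·Cov(S, V), with a = 3.4, b = -4, c = -2.51.
= 196.52 + 528 + 189.003 + (-421.6) + 136.544 + (-301.2)
= 327.267.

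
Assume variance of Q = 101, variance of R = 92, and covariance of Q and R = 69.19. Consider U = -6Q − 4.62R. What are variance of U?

variance of U = 9435.5784

variance of U = a²·variance of Q + b²·variance of R + 2ab·covariance of Q and R with a = -6, b = -4.62.
= (-6)²·101 + (-4.62)²·92 + 2·(-6)·(-4.62)·69.19
= 3636 + 1963.6848 + 3835.8936 = 9435.5784.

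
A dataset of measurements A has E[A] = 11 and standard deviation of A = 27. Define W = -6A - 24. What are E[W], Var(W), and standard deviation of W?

W = -6A - 24 is linear with a = -6, b = -24.
E[W] = a·E[A] + b = (-6)·11 + (-24) = -90.
Var(A) = 27² = 729.
Var(W) = a²·Var(A) = (-6)²·729 = 26244 (the additive constant -24 does not affect variance).
standard deviation of W = |a|·standard deviation of A = |-6|·27 = 162.

E[W] = -90, Var(W) = 26244, standard deviation of W = 162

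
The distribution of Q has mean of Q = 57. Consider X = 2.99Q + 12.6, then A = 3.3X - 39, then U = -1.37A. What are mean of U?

mean of U = -774.04863

mean of X = 2.99·57 + 12.6 = 183.03.
mean of A = 3.3·183.03 + (-39) = 564.999.
mean of U = (-1.37)·564.999 = -774.04863.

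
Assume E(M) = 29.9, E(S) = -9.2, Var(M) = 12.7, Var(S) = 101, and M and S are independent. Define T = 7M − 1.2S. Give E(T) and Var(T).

E(T) = 220.34, Var(T) = 767.74

E(T) = 7·E(M) + (-1.2)·E(S) = 7·29.9 + (-1.2)·(-9.2) = 220.34.
Var(T) = a²·Var(M) + b²·Var(S) + 2ab·covariance of M and S with a = 7, b = -1.2.
Independence gives covariance of M and S = 0.
= 7²·12.7 + (-1.2)²·101 + 2·7·(-1.2)·0
= 622.3 + 145.44 + 0 = 767.74.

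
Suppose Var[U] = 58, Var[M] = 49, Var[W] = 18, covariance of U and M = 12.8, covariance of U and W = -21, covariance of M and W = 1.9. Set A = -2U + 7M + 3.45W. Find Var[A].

Var[A] = a²·Var[U] + b²·Var[M] + c²·Var[W] + 2ab·covariance of U and M + 2ac·covariance of U and W + 2bc·covariance of M and W, with a = -2, b = 7, c = 3.45.
= 232 + 2401 + 214.245 + (-358.4) + 289.8 + 91.77
= 2870.415.

Var[A] = 2870.415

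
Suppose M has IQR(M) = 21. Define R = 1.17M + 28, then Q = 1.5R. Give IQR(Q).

IQR(Q) = 36.855

IQR(R) = |1.17|·21 = 24.57.
IQR(Q) = |1.5|·24.57 = 36.855.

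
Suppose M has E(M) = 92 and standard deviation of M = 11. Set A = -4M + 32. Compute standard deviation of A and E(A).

A = -4M + 32 is linear with a = -4, b = 32.
standard deviation of A = |a|·standard deviation of M = |-4|·11 = 44.
E(A) = a·E(M) + b = (-4)·92 + 32 = -336.

standard deviation of A = 44, E(A) = -336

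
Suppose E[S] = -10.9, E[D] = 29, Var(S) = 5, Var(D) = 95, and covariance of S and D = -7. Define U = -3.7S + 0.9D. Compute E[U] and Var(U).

E[U] = 66.43, Var(U) = 192.02

E[U] = (-3.7)·E[S] + 0.9·E[D] = (-3.7)·(-10.9) + 0.9·29 = 66.43.
Var(U) = a²·Var(S) + b²·Var(D) + 2ab·covariance of S and D with a = -3.7, b = 0.9.
= (-3.7)²·5 + 0.9²·95 + 2·(-3.7)·0.9·(-7)
= 68.45 + 76.95 + 46.62 = 192.02.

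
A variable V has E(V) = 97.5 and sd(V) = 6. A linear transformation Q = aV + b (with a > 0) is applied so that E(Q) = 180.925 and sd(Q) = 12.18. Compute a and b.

sd(Q) = a·sd(V) (a > 0), so a = 12.18/6 = 2.03.
E(Q) = a·E(V) + b, so b = 180.925 − 2.03·97.5 = -17.

a = 2.03, b = -17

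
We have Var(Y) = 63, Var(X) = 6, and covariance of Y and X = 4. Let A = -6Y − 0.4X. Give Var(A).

Var(A) = 2288.16

Var(A) = a²·Var(Y) + b²·Var(X) + 2ab·covariance of Y and X with a = -6, b = -0.4.
= (-6)²·63 + (-0.4)²·6 + 2·(-6)·(-0.4)·4
= 2268 + 0.96 + 19.2 = 2288.16.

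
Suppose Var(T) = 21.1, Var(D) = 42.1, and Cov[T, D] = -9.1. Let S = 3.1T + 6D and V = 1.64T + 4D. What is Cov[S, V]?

By bilinearity, Cov[S, V] = ac·Var(T) + bd·Var(D) + (ad+bc)·Cov[T, D], with a=3.1, b=6, c=1.64, d=4.
ac·Var(T) = 3.1·1.64·21.1 = 107.2724
bd·Var(D) = 6·4·42.1 = 1010.4
(ad+bc)·Cov[T, D] = (22.24)·(-9.1) = -202.384
Cov[S, V] = 107.2724 + 1010.4 + (-202.384) = 915.2884.

Cov[S, V] = 915.2884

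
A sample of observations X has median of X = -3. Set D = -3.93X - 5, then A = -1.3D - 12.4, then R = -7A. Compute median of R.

median of R = 148.589

median of D = (-3.93)·(-3) + (-5) = 6.79.
median of A = (-1.3)·6.79 + (-12.4) = -21.227.
median of R = (-7)·(-21.227) = 148.589.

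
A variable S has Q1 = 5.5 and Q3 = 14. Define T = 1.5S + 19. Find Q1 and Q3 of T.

a = 1.5 > 0: Q1(T) = a·Q1(S)+b = 27.25, Q3(T) = a·Q3(S)+b = 40.

Q1(T) = 27.25, Q3(T) = 40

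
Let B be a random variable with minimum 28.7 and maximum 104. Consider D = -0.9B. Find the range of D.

Range of B = 104 − 28.7 = 75.3.
Range(D) = |a|·Range(B) = |-0.9|·75.3 = 67.77.

Range(D) = 67.77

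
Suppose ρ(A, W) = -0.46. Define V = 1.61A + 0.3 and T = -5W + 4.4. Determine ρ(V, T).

Linear rescalings preserve |correlation|; the slopes 1.61 and -5 have opposite signs, so the correlation flips sign: ρ(V, T) = −ρ(A, W) = 0.46.

ρ(V, T) = 0.46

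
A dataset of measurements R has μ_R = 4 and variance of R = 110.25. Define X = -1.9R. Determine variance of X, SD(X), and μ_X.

variance of X = 398.0025, SD(X) = 19.95, μ_X = -7.6

X = -1.9R is linear with a = -1.9, b = 0.
variance of X = a²·variance of R = (-1.9)²·110.25 = 398.0025.
SD(R) = √110.25 = 10.5.
SD(X) = |a|·SD(R) = |-1.9|·10.5 = 19.95.
μ_X = a·μ_R + b = (-1.9)·4 = -7.6.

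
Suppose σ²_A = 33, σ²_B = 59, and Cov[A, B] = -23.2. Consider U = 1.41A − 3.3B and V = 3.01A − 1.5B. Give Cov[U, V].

Cov[U, V] = 711.6189

By bilinearity, Cov[U, V] = ac·σ²_A + bd·σ²_B + (ad+bc)·Cov[A, B], with a=1.41, b=-3.3, c=3.01, d=-1.5.
ac·σ²_A = 1.41·3.01·33 = 140.0553
bd·σ²_B = (-3.3)·(-1.5)·59 = 292.05
(ad+bc)·Cov[A, B] = (-12.048)·(-23.2) = 279.5136
Cov[U, V] = 140.0553 + 292.05 + 279.5136 = 711.6189.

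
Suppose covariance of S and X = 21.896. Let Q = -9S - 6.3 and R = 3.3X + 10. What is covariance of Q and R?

covariance of Q and R = -650.3112

covariance of Q and R = a·c·covariance of S and X = (-9)·3.3·21.896 = -650.3112. Additive constants drop out.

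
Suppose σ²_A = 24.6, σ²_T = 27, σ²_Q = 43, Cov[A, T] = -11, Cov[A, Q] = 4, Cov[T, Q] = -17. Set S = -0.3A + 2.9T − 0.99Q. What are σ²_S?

σ²_S = 390.5583

σ²_S = a²·σ²_A + b²·σ²_T + c²·σ²_Q + 2ab·Cov[A, T] + 2ac·Cov[A, Q] + 2bc·Cov[T, Q], with a = -0.3, b = 2.9, c = -0.99.
= 2.214 + 227.07 + 42.1443 + 19.14 + 2.376 + 97.614
= 390.5583.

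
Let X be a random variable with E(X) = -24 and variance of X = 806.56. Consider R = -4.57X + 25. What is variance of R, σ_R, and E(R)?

variance of R = 16844.924944, σ_R = 129.788, E(R) = 134.68

R = -4.57X + 25 is linear with a = -4.57, b = 25.
variance of R = a²·variance of X = (-4.57)²·806.56 = 16844.924944 (the additive constant 25 does not affect variance).
σ_X = √806.56 = 28.4.
σ_R = |a|·σ_X = |-4.57|·28.4 = 129.788.
E(R) = a·E(X) + b = (-4.57)·(-24) + 25 = 134.68.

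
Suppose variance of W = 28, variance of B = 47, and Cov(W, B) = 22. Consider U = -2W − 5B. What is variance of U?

variance of U = 1727

variance of U = a²·variance of W + b²·variance of B + 2ab·Cov(W, B) with a = -2, b = -5.
= (-2)²·28 + (-5)²·47 + 2·(-2)·(-5)·22
= 112 + 1175 + 440 = 1727.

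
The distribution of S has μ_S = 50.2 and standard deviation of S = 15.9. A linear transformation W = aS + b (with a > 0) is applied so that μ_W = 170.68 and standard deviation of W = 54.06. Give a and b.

a = 3.4, b = 0

standard deviation of W = a·standard deviation of S (a > 0), so a = 54.06/15.9 = 3.4.
μ_W = a·μ_S + b, so b = 170.68 − 3.4·50.2 = 0.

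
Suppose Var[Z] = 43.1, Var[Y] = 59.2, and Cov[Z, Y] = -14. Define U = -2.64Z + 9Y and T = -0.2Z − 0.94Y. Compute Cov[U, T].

By bilinearity, Cov[U, T] = ac·Var[Z] + bd·Var[Y] + (ad+bc)·Cov[Z, Y], with a=-2.64, b=9, c=-0.2, d=-0.94.
ac·Var[Z] = (-2.64)·(-0.2)·43.1 = 22.7568
bd·Var[Y] = 9·(-0.94)·59.2 = -500.832
(ad+bc)·Cov[Z, Y] = (0.6816)·(-14) = -9.5424
Cov[U, T] = 22.7568 + (-500.832) + (-9.5424) = -487.6176.

Cov[U, T] = -487.6176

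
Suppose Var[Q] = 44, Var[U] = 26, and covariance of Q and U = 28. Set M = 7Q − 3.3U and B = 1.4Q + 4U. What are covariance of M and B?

By bilinearity, covariance of M and B = ac·Var[Q] + bd·Var[U] + (ad+bc)·covariance of Q and U, with a=7, b=-3.3, c=1.4, d=4.
ac·Var[Q] = 7·1.4·44 = 431.2
bd·Var[U] = (-3.3)·4·26 = -343.2
(ad+bc)·covariance of Q and U = (23.38)·28 = 654.64
covariance of M and B = 431.2 + (-343.2) + 654.64 = 742.64.

covariance of M and B = 742.64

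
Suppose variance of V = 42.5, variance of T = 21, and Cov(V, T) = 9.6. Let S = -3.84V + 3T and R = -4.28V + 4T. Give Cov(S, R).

Cov(S, R) = 679.776

By bilinearity, Cov(S, R) = ac·variance of V + bd·variance of T + (ad+bc)·Cov(V, T), with a=-3.84, b=3, c=-4.28, d=4.
ac·variance of V = (-3.84)·(-4.28)·42.5 = 698.496
bd·variance of T = 3·4·21 = 252
(ad+bc)·Cov(V, T) = (-28.2)·9.6 = -270.72
Cov(S, R) = 698.496 + 252 + (-270.72) = 679.776.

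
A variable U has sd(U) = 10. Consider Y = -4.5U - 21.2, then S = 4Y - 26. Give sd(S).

sd(S) = 180

sd(Y) = |-4.5|·10 = 45.
sd(S) = |4|·45 = 180.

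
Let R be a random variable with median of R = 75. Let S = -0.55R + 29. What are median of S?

A linear map preserves order up to sign, so median of S = a·median of R + b = (-0.55)·75 + 29 = -12.25.

median of S = -12.25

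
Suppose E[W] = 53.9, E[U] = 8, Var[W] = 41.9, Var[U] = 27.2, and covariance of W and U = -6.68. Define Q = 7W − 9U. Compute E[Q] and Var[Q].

E[Q] = 305.3, Var[Q] = 5097.98

E[Q] = 7·E[W] + (-9)·E[U] = 7·53.9 + (-9)·8 = 305.3.
Var[Q] = a²·Var[W] + b²·Var[U] + 2ab·covariance of W and U with a = 7, b = -9.
= 7²·41.9 + (-9)²·27.2 + 2·7·(-9)·(-6.68)
= 2053.1 + 2203.2 + 841.68 = 5097.98.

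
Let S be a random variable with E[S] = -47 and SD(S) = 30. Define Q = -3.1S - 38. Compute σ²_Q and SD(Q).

σ²_Q = 8649, SD(Q) = 93

Q = -3.1S - 38 is linear with a = -3.1, b = -38.
σ²_S = 30² = 900.
σ²_Q = a²·σ²_S = (-3.1)²·900 = 8649 (the additive constant -38 does not affect variance).
SD(Q) = |a|·SD(S) = |-3.1|·30 = 93.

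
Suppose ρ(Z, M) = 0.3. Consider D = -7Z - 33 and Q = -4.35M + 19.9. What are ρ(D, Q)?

ρ(D, Q) = 0.3

Linear rescalings preserve correlation up to sign; here the slopes -7 and -4.35 have the same sign, so ρ(D, Q) = ρ(Z, M) = 0.3.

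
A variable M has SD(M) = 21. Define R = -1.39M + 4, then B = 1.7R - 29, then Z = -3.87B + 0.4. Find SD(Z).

SD(R) = |-1.39|·21 = 29.19.
SD(B) = |1.7|·29.19 = 49.623.
SD(Z) = |-3.87|·49.623 = 192.04101.

SD(Z) = 192.04101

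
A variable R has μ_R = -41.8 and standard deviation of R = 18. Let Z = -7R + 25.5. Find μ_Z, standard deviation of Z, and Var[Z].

Z = -7R + 25.5 is linear with a = -7, b = 25.5.
μ_Z = a·μ_R + b = (-7)·(-41.8) + 25.5 = 318.1.
standard deviation of Z = |a|·standard deviation of R = |-7|·18 = 126.
Var[R] = 18² = 324.
Var[Z] = a²·Var[R] = (-7)²·324 = 15876 (the additive constant 25.5 does not affect variance).

μ_Z = 318.1, standard deviation of Z = 126, Var[Z] = 15876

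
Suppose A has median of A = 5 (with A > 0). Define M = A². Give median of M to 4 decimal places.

A² is monotone on this domain, so median of M = square(5) = 25.

median of M = 25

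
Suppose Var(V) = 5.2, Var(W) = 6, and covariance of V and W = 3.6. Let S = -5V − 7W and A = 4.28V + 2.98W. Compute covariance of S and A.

By bilinearity, covariance of S and A = ac·Var(V) + bd·Var(W) + (ad+bc)·covariance of V and W, with a=-5, b=-7, c=4.28, d=2.98.
ac·Var(V) = (-5)·4.28·5.2 = -111.28
bd·Var(W) = (-7)·2.98·6 = -125.16
(ad+bc)·covariance of V and W = (-44.86)·3.6 = -161.496
covariance of S and A = -111.28 + (-125.16) + (-161.496) = -397.936.

covariance of S and A = -397.936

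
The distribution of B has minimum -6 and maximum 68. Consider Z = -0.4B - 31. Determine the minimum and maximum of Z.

a = -0.4 < 0, so order reverses: min(Z) = a·max(B)+b = (-0.4)·68 + (-31) = -58.2; max(Z) = a·min(B)+b = (-0.4)·(-6) + (-31) = -28.6.

min(Z) = -58.2, max(Z) = -28.6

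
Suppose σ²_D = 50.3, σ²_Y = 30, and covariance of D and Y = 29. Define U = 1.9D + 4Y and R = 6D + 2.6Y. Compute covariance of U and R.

covariance of U and R = 1724.68

By bilinearity, covariance of U and R = ac·σ²_D + bd·σ²_Y + (ad+bc)·covariance of D and Y, with a=1.9, b=4, c=6, d=2.6.
ac·σ²_D = 1.9·6·50.3 = 573.42
bd·σ²_Y = 4·2.6·30 = 312
(ad+bc)·covariance of D and Y = (28.94)·29 = 839.26
covariance of U and R = 573.42 + 312 + 839.26 = 1724.68.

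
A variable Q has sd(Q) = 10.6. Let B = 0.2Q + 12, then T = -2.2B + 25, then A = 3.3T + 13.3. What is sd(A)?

sd(A) = 15.3912

sd(B) = |0.2|·10.6 = 2.12.
sd(T) = |-2.2|·2.12 = 4.664.
sd(A) = |3.3|·4.664 = 15.3912.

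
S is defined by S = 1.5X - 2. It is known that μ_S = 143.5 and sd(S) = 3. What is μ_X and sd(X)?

From S = 1.5X - 2: μ_S = a·μ_X + b, so μ_X = (μ_S − b)/a = (143.5 − (-2))/1.5 = 97.
sd(S) = |a|·sd(X), so sd(X) = 3/|1.5| = 2.

μ_X = 97, sd(X) = 2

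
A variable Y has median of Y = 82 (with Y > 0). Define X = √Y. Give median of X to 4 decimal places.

median of X = 9.0554

√Y is monotone on this domain, so median of X = √(82) ≈ 9.0554.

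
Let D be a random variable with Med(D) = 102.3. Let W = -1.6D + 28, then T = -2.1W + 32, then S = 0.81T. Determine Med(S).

Med(S) = 256.71168

Med(W) = (-1.6)·102.3 + 28 = -135.68.
Med(T) = (-2.1)·(-135.68) + 32 = 316.928.
Med(S) = 0.81·316.928 = 256.71168.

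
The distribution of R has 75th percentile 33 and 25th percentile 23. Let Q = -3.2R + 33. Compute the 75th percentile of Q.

75th percentile of Q = -40.6

Since a = -3.2 < 0 the transformation is decreasing, reversing order: the 75th percentile of Q corresponds to the 25th percentile of R.
So P_{75}(Q) = a·P_{25}(R) + b = (-3.2)·23 + 33 = -40.6.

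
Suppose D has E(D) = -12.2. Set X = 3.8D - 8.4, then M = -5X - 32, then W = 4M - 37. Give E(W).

E(W) = 930.2

E(X) = 3.8·(-12.2) + (-8.4) = -54.76.
E(M) = (-5)·(-54.76) + (-32) = 241.8.
E(W) = 4·241.8 + (-37) = 930.2.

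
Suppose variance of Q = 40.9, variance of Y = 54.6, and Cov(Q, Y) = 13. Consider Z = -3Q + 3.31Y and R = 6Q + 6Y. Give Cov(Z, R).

Cov(Z, R) = 372.336

By bilinearity, Cov(Z, R) = ac·variance of Q + bd·variance of Y + (ad+bc)·Cov(Q, Y), with a=-3, b=3.31, c=6, d=6.
ac·variance of Q = (-3)·6·40.9 = -736.2
bd·variance of Y = 3.31·6·54.6 = 1084.356
(ad+bc)·Cov(Q, Y) = (1.86)·13 = 24.18
Cov(Z, R) = -736.2 + 1084.356 + 24.18 = 372.336.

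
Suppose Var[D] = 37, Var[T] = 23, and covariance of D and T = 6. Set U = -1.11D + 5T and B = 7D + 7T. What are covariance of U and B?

By bilinearity, covariance of U and B = ac·Var[D] + bd·Var[T] + (ad+bc)·covariance of D and T, with a=-1.11, b=5, c=7, d=7.
ac·Var[D] = (-1.11)·7·37 = -287.49
bd·Var[T] = 5·7·23 = 805
(ad+bc)·covariance of D and T = (27.23)·6 = 163.38
covariance of U and B = -287.49 + 805 + 163.38 = 680.89.

covariance of U and B = 680.89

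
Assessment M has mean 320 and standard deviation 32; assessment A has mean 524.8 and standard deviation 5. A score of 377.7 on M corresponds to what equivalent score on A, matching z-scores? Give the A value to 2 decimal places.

z = (377.7 − 320)/32 ≈ 1.8031.
A = 524.8 + z·5 = 524.8 + (377.7 − 320)·5/32 ≈ 533.82.

A = 533.82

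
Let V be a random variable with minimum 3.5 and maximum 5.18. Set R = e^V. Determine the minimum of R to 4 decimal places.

min(R) = 33.1155

e^V is increasing on this domain, so min(R) comes from min(V) = 3.5: min(R) = exp(3.5) ≈ 33.1155.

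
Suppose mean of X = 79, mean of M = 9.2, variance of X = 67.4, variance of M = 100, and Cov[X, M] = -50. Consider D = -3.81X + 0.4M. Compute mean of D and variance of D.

mean of D = (-3.81)·mean of X + 0.4·mean of M = (-3.81)·79 + 0.4·9.2 = -297.31.
variance of D = a²·variance of X + b²·variance of M + 2ab·Cov[X, M] with a = -3.81, b = 0.4.
= (-3.81)²·67.4 + 0.4²·100 + 2·(-3.81)·0.4·(-50)
= 978.38514 + 16 + 152.4 = 1146.78514.

mean of D = -297.31, variance of D = 1146.78514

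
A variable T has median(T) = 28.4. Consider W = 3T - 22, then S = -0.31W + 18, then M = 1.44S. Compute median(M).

median(M) = -2.29248

median(W) = 3·28.4 + (-22) = 63.2.
median(S) = (-0.31)·63.2 + 18 = -1.592.
median(M) = 1.44·(-1.592) = -2.29248.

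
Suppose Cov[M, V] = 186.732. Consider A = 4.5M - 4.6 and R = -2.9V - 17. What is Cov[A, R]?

Cov[A, R] = a·c·Cov[M, V] = 4.5·(-2.9)·186.732 = -2436.8526. Additive constants drop out.

Cov[A, R] = -2436.8526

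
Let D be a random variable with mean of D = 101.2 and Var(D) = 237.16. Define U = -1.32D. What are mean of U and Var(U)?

mean of U = -133.584, Var(U) = 413.227584

U = -1.32D is linear with a = -1.32, b = 0.
mean of U = a·mean of D + b = (-1.32)·101.2 = -133.584.
Var(U) = a²·Var(D) = (-1.32)²·237.16 = 413.227584.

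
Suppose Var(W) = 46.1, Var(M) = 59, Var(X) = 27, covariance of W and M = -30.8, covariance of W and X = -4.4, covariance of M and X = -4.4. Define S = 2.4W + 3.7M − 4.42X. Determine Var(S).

Var(S) = 1290.9864

Var(S) = a²·Var(W) + b²·Var(M) + c²·Var(X) + 2ab·covariance of W and M + 2ac·covariance of W and X + 2bc·covariance of M and X, with a = 2.4, b = 3.7, c = -4.42.
= 265.536 + 807.71 + 527.4828 + (-547.008) + 93.3504 + 143.9152
= 1290.9864.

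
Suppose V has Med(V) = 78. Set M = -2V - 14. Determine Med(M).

Med(M) = -170

A linear map preserves order up to sign, so Med(M) = a·Med(V) + b = (-2)·78 + (-14) = -170.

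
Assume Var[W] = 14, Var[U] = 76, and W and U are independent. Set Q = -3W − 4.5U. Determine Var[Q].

Var[Q] = a²·Var[W] + b²·Var[U] + 2ab·covariance of W and U with a = -3, b = -4.5.
Independence gives covariance of W and U = 0.
= (-3)²·14 + (-4.5)²·76 + 2·(-3)·(-4.5)·0
= 126 + 1539 + 0 = 1665.

Var[Q] = 1665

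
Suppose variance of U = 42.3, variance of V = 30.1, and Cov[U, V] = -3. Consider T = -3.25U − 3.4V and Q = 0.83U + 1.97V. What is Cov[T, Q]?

Cov[T, Q] = -288.04055

By bilinearity, Cov[T, Q] = ac·variance of U + bd·variance of V + (ad+bc)·Cov[U, V], with a=-3.25, b=-3.4, c=0.83, d=1.97.
ac·variance of U = (-3.25)·0.83·42.3 = -114.10425
bd·variance of V = (-3.4)·1.97·30.1 = -201.6098
(ad+bc)·Cov[U, V] = (-9.2245)·(-3) = 27.6735
Cov[T, Q] = -114.10425 + (-201.6098) + 27.6735 = -288.04055.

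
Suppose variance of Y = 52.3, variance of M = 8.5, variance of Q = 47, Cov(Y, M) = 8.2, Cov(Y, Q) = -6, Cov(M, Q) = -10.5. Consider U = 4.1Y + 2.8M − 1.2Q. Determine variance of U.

variance of U = 1331.355

variance of U = a²·variance of Y + b²·variance of M + c²·variance of Q + 2ab·Cov(Y, M) + 2ac·Cov(Y, Q) + 2bc·Cov(M, Q), with a = 4.1, b = 2.8, c = -1.2.
= 879.163 + 66.64 + 67.68 + 188.272 + 59.04 + 70.56
= 1331.355.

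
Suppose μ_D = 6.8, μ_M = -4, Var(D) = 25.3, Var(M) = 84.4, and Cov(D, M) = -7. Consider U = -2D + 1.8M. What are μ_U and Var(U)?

μ_U = -20.8, Var(U) = 425.056

μ_U = (-2)·μ_D + 1.8·μ_M = (-2)·6.8 + 1.8·(-4) = -20.8.
Var(U) = a²·Var(D) + b²·Var(M) + 2ab·Cov(D, M) with a = -2, b = 1.8.
= (-2)²·25.3 + 1.8²·84.4 + 2·(-2)·1.8·(-7)
= 101.2 + 273.456 + 50.4 = 425.056.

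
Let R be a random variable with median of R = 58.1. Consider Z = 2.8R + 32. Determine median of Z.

median of Z = 194.68

A linear map preserves order up to sign, so median of Z = a·median of R + b = 2.8·58.1 + 32 = 194.68.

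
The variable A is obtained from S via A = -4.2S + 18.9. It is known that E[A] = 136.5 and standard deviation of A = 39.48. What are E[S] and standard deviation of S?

E[S] = -28, standard deviation of S = 9.4

From A = -4.2S + 18.9: E[A] = a·E[S] + b, so E[S] = (E[A] − b)/a = (136.5 − 18.9)/(-4.2) = -28.
standard deviation of A = |a|·standard deviation of S, so standard deviation of S = 39.48/|-4.2| = 9.4.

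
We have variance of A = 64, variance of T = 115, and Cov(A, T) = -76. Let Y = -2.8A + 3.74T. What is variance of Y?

variance of Y = 3702.078

variance of Y = a²·variance of A + b²·variance of T + 2ab·Cov(A, T) with a = -2.8, b = 3.74.
= (-2.8)²·64 + 3.74²·115 + 2·(-2.8)·3.74·(-76)
= 501.76 + 1608.574 + 1591.744 = 3702.078.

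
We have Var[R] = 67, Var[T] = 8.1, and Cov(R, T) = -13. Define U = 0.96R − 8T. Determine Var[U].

Var[U] = 779.8272

Var[U] = a²·Var[R] + b²·Var[T] + 2ab·Cov(R, T) with a = 0.96, b = -8.
= 0.96²·67 + (-8)²·8.1 + 2·0.96·(-8)·(-13)
= 61.7472 + 518.4 + 199.68 = 779.8272.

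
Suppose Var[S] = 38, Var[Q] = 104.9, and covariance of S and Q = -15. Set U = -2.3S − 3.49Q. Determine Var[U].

Var[U] = a²·Var[S] + b²·Var[Q] + 2ab·covariance of S and Q with a = -2.3, b = -3.49.
= (-2.3)²·38 + (-3.49)²·104.9 + 2·(-2.3)·(-3.49)·(-15)
= 201.02 + 1277.69249 + (-240.81) = 1237.90249.

Var[U] = 1237.90249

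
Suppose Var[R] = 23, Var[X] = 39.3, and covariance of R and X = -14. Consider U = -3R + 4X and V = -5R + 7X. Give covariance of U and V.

By bilinearity, covariance of U and V = ac·Var[R] + bd·Var[X] + (ad+bc)·covariance of R and X, with a=-3, b=4, c=-5, d=7.
ac·Var[R] = (-3)·(-5)·23 = 345
bd·Var[X] = 4·7·39.3 = 1100.4
(ad+bc)·covariance of R and X = (-41)·(-14) = 574
covariance of U and V = 345 + 1100.4 + 574 = 2019.4.

covariance of U and V = 2019.4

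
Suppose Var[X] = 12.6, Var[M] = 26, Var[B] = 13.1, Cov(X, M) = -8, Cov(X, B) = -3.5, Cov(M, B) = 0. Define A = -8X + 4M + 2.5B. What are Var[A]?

Var[A] = 1956.275

Var[A] = a²·Var[X] + b²·Var[M] + c²·Var[B] + 2ab·Cov(X, M) + 2ac·Cov(X, B) + 2bc·Cov(M, B), with a = -8, b = 4, c = 2.5.
= 806.4 + 416 + 81.875 + 512 + 140 + 0
= 1956.275.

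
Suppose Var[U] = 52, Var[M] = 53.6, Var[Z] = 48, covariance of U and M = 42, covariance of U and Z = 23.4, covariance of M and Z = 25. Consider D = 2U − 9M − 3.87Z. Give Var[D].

Var[D] = a²·Var[U] + b²·Var[M] + c²·Var[Z] + 2ab·covariance of U and M + 2ac·covariance of U and Z + 2bc·covariance of M and Z, with a = 2, b = -9, c = -3.87.
= 208 + 4341.6 + 718.8912 + (-1512) + (-362.232) + 1741.5
= 5135.7592.

Var[D] = 5135.7592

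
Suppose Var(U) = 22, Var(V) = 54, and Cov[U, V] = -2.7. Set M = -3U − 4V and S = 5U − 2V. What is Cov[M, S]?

Cov[M, S] = 139.8

By bilinearity, Cov[M, S] = ac·Var(U) + bd·Var(V) + (ad+bc)·Cov[U, V], with a=-3, b=-4, c=5, d=-2.
ac·Var(U) = (-3)·5·22 = -330
bd·Var(V) = (-4)·(-2)·54 = 432
(ad+bc)·Cov[U, V] = (-14)·(-2.7) = 37.8
Cov[M, S] = -330 + 432 + 37.8 = 139.8.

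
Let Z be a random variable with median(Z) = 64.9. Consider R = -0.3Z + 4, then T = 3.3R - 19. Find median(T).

median(T) = -70.051

median(R) = (-0.3)·64.9 + 4 = -15.47.
median(T) = 3.3·(-15.47) + (-19) = -70.051.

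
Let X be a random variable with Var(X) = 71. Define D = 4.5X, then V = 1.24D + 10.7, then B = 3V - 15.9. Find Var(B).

Var(D) = 4.5²·71 = 1437.75.
Var(V) = 1.24²·1437.75 = 2210.6844.
Var(B) = 3²·2210.6844 = 19896.1596.

Var(B) = 19896.1596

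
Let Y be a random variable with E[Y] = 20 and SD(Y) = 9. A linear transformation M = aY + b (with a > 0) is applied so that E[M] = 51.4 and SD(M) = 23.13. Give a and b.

SD(M) = a·SD(Y) (a > 0), so a = 23.13/9 = 2.57.
E[M] = a·E[Y] + b, so b = 51.4 − 2.57·20 = 0.

a = 2.57, b = 0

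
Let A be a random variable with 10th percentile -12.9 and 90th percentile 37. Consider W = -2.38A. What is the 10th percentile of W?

Since a = -2.38 < 0 the transformation is decreasing, reversing order: the 10th percentile of W corresponds to the 90th percentile of A.
So P_{10}(W) = a·P_{90}(A) + b = (-2.38)·37 = -88.06.

10th percentile of W = -88.06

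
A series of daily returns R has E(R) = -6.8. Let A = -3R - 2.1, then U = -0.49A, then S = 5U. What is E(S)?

E(A) = (-3)·(-6.8) + (-2.1) = 18.3.
E(U) = (-0.49)·18.3 = -8.967.
E(S) = 5·(-8.967) = -44.835.

E(S) = -44.835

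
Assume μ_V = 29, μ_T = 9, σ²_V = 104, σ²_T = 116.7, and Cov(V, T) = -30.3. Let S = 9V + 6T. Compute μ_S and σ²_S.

μ_S = 315, σ²_S = 9352.8

μ_S = 9·μ_V + 6·μ_T = 9·29 + 6·9 = 315.
σ²_S = a²·σ²_V + b²·σ²_T + 2ab·Cov(V, T) with a = 9, b = 6.
= 9²·104 + 6²·116.7 + 2·9·6·(-30.3)
= 8424 + 4201.2 + (-3272.4) = 9352.8.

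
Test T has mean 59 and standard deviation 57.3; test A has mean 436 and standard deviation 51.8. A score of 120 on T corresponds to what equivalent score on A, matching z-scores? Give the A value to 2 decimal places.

A = 491.14

z = (120 − 59)/57.3 ≈ 1.0646.
A = 436 + z·51.8 = 436 + (120 − 59)·51.8/57.3 ≈ 491.14.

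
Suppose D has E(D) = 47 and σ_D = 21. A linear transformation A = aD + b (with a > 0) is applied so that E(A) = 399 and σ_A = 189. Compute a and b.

a = 9, b = -24

σ_A = a·σ_D (a > 0), so a = 189/21 = 9.
E(A) = a·E(D) + b, so b = 399 − 9·47 = -24.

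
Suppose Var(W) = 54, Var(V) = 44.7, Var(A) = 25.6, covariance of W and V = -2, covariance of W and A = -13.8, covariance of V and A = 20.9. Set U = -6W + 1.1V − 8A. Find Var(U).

Var(U) = a²·Var(W) + b²·Var(V) + c²·Var(A) + 2ab·covariance of W and V + 2ac·covariance of W and A + 2bc·covariance of V and A, with a = -6, b = 1.1, c = -8.
= 1944 + 54.087 + 1638.4 + 26.4 + (-1324.8) + (-367.84)
= 1970.247.

Var(U) = 1970.247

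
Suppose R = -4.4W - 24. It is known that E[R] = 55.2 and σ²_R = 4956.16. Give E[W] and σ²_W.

From R = -4.4W - 24: E[R] = a·E[W] + b, so E[W] = (E[R] − b)/a = (55.2 − (-24))/(-4.4) = -18.
σ²_R = a²·σ²_W, so σ²_W = 4956.16/(-4.4)² = 256.

E[W] = -18, σ²_W = 256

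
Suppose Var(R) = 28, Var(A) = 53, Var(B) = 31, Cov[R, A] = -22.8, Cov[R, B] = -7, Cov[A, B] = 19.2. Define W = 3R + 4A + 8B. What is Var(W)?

Var(W) = 3429.6

Var(W) = a²·Var(R) + b²·Var(A) + c²·Var(B) + 2ab·Cov[R, A] + 2ac·Cov[R, B] + 2bc·Cov[A, B], with a = 3, b = 4, c = 8.
= 252 + 848 + 1984 + (-547.2) + (-336) + 1228.8
= 3429.6.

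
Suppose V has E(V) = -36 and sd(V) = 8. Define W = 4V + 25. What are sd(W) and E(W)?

sd(W) = 32, E(W) = -119

W = 4V + 25 is linear with a = 4, b = 25.
sd(W) = |a|·sd(V) = |4|·8 = 32.
E(W) = a·E(V) + b = 4·(-36) + 25 = -119.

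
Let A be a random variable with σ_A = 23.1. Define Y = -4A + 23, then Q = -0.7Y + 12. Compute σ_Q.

σ_Y = |-4|·23.1 = 92.4.
σ_Q = |-0.7|·92.4 = 64.68.

σ_Q = 64.68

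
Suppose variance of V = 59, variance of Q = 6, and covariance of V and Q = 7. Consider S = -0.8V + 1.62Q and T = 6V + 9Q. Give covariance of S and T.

covariance of S and T = -178.08

By bilinearity, covariance of S and T = ac·variance of V + bd·variance of Q + (ad+bc)·covariance of V and Q, with a=-0.8, b=1.62, c=6, d=9.
ac·variance of V = (-0.8)·6·59 = -283.2
bd·variance of Q = 1.62·9·6 = 87.48
(ad+bc)·covariance of V and Q = (2.52)·7 = 17.64
covariance of S and T = -283.2 + 87.48 + 17.64 = -178.08.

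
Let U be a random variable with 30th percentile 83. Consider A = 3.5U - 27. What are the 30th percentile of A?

30th percentile of A = 263.5

Since a = 3.5 > 0 the transformation is increasing, so the 30th percentile of A = a·(P_{30} of U) + b = 3.5·83 + (-27) = 263.5.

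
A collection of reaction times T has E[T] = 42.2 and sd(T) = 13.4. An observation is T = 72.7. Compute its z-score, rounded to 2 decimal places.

z = 2.28

z = (T − E[T]) / sd(T) = (72.7 − 42.2) / 13.4 ≈ 2.28.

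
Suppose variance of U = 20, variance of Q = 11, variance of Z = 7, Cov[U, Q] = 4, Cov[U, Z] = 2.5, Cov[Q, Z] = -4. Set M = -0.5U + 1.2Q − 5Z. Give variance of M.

variance of M = 251.54

variance of M = a²·variance of U + b²·variance of Q + c²·variance of Z + 2ab·Cov[U, Q] + 2ac·Cov[U, Z] + 2bc·Cov[Q, Z], with a = -0.5, b = 1.2, c = -5.
= 5 + 15.84 + 175 + (-4.8) + 12.5 + 48
= 251.54.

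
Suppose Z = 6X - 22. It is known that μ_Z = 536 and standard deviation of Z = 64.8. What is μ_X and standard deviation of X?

μ_X = 93, standard deviation of X = 10.8

From Z = 6X - 22: μ_Z = a·μ_X + b, so μ_X = (μ_Z − b)/a = (536 − (-22))/6 = 93.
standard deviation of Z = |a|·standard deviation of X, so standard deviation of X = 64.8/|6| = 10.8.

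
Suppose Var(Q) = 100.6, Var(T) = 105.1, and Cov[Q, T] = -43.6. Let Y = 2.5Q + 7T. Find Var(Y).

Var(Y) = 4252.65

Var(Y) = a²·Var(Q) + b²·Var(T) + 2ab·Cov[Q, T] with a = 2.5, b = 7.
= 2.5²·100.6 + 7²·105.1 + 2·2.5·7·(-43.6)
= 628.75 + 5149.9 + (-1526) = 4252.65.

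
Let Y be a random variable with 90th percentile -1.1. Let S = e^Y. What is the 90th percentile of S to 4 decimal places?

90th percentile of S = 0.3329

e^Y is increasing, so P_{90}(S) = g(P_{90}(Y)) ≈ 0.3329.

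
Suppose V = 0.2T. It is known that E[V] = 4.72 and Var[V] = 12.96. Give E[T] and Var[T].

From V = 0.2T: E[V] = a·E[T] + b, so E[T] = (E[V] − b)/a = (4.72 − 0)/0.2 = 23.6.
Var[V] = a²·Var[T], so Var[T] = 12.96/0.2² = 324.

E[T] = 23.6, Var[T] = 324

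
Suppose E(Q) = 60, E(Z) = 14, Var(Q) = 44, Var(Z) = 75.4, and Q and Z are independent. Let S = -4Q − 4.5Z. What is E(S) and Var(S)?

E(S) = -303, Var(S) = 2230.85

E(S) = (-4)·E(Q) + (-4.5)·E(Z) = (-4)·60 + (-4.5)·14 = -303.
Var(S) = a²·Var(Q) + b²·Var(Z) + 2ab·Cov(Q, Z) with a = -4, b = -4.5.
Independence gives Cov(Q, Z) = 0.
= (-4)²·44 + (-4.5)²·75.4 + 2·(-4)·(-4.5)·0
= 704 + 1526.85 + 0 = 2230.85.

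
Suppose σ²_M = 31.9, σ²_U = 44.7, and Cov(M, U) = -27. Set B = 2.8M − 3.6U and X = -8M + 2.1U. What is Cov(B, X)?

By bilinearity, Cov(B, X) = ac·σ²_M + bd·σ²_U + (ad+bc)·Cov(M, U), with a=2.8, b=-3.6, c=-8, d=2.1.
ac·σ²_M = 2.8·(-8)·31.9 = -714.56
bd·σ²_U = (-3.6)·2.1·44.7 = -337.932
(ad+bc)·Cov(M, U) = (34.68)·(-27) = -936.36
Cov(B, X) = -714.56 + (-337.932) + (-936.36) = -1988.852.

Cov(B, X) = -1988.852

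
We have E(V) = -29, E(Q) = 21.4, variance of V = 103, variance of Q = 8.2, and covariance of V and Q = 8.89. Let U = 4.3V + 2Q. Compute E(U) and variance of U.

E(U) = -81.9, variance of U = 2090.178

E(U) = 4.3·E(V) + 2·E(Q) = 4.3·(-29) + 2·21.4 = -81.9.
variance of U = a²·variance of V + b²·variance of Q + 2ab·covariance of V and Q with a = 4.3, b = 2.
= 4.3²·103 + 2²·8.2 + 2·4.3·2·8.89
= 1904.47 + 32.8 + 152.908 = 2090.178.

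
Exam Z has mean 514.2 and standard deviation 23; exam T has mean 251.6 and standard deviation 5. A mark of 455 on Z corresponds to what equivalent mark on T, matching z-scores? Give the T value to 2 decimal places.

z = (455 − 514.2)/23 ≈ -2.5739.
T = 251.6 + z·5 = 251.6 + (455 − 514.2)·5/23 ≈ 238.73.

T = 238.73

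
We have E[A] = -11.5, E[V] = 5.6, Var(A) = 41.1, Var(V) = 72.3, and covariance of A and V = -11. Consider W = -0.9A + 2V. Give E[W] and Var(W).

E[W] = 21.55, Var(W) = 362.091

E[W] = (-0.9)·E[A] + 2·E[V] = (-0.9)·(-11.5) + 2·5.6 = 21.55.
Var(W) = a²·Var(A) + b²·Var(V) + 2ab·covariance of A and V with a = -0.9, b = 2.
= (-0.9)²·41.1 + 2²·72.3 + 2·(-0.9)·2·(-11)
= 33.291 + 289.2 + 39.6 = 362.091.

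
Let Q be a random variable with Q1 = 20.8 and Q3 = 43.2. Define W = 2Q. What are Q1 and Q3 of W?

a = 2 > 0: Q1(W) = a·Q1(Q)+b = 41.6, Q3(W) = a·Q3(Q)+b = 86.4.

Q1(W) = 41.6, Q3(W) = 86.4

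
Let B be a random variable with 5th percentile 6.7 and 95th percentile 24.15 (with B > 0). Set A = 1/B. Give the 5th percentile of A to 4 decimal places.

5th percentile of A = 0.0414

1/B is decreasing on B > 0, so percentile order reverses: P_{5}(A) uses P_{95}(B) = 24.15.
P_{5}(A) = 1/24.15 ≈ 0.0414.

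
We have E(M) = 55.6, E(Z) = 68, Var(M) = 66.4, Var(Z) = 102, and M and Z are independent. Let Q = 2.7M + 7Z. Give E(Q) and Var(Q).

E(Q) = 2.7·E(M) + 7·E(Z) = 2.7·55.6 + 7·68 = 626.12.
Var(Q) = a²·Var(M) + b²·Var(Z) + 2ab·Cov[M, Z] with a = 2.7, b = 7.
Independence gives Cov[M, Z] = 0.
= 2.7²·66.4 + 7²·102 + 2·2.7·7·0
= 484.056 + 4998 + 0 = 5482.056.

E(Q) = 626.12, Var(Q) = 5482.056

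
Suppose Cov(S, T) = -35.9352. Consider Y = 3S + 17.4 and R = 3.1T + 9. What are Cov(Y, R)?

Cov(Y, R) = -334.19736

Cov(Y, R) = a·c·Cov(S, T) = 3·3.1·(-35.9352) = -334.19736. Additive constants drop out.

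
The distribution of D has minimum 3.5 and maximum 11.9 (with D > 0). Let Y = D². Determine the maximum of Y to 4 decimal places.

max(Y) = 141.61

D² is increasing on this domain, so max(Y) comes from max(D) = 11.9: max(Y) = square(11.9) = 141.61.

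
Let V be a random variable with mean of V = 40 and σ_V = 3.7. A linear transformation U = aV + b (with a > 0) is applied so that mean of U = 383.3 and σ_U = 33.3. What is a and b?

a = 9, b = 23.3

σ_U = a·σ_V (a > 0), so a = 33.3/3.7 = 9.
mean of U = a·mean of V + b, so b = 383.3 − 9·40 = 23.3.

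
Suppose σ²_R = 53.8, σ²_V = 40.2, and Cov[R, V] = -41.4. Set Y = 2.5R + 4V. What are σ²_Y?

σ²_Y = a²·σ²_R + b²·σ²_V + 2ab·Cov[R, V] with a = 2.5, b = 4.
= 2.5²·53.8 + 4²·40.2 + 2·2.5·4·(-41.4)
= 336.25 + 643.2 + (-828) = 151.45.

σ²_Y = 151.45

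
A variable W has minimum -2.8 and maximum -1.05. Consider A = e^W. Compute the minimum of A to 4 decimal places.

e^W is increasing on this domain, so min(A) comes from min(W) = -2.8: min(A) = exp(-2.8) ≈ 0.0608.

min(A) = 0.0608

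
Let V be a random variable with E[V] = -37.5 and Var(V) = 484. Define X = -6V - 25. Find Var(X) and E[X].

Var(X) = 17424, E[X] = 200

X = -6V - 25 is linear with a = -6, b = -25.
Var(X) = a²·Var(V) = (-6)²·484 = 17424 (the additive constant -25 does not affect variance).
E[X] = a·E[V] + b = (-6)·(-37.5) + (-25) = 200.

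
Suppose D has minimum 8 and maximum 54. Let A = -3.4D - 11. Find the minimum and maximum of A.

a = -3.4 < 0, so order reverses: min(A) = a·max(D)+b = (-3.4)·54 + (-11) = -194.6; max(A) = a·min(D)+b = (-3.4)·8 + (-11) = -38.2.

min(A) = -194.6, max(A) = -38.2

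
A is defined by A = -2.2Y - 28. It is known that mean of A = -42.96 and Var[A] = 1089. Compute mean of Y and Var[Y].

mean of Y = 6.8, Var[Y] = 225

From A = -2.2Y - 28: mean of A = a·mean of Y + b, so mean of Y = (mean of A − b)/a = (-42.96 − (-28))/(-2.2) = 6.8.
Var[A] = a²·Var[Y], so Var[Y] = 1089/(-2.2)² = 225.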